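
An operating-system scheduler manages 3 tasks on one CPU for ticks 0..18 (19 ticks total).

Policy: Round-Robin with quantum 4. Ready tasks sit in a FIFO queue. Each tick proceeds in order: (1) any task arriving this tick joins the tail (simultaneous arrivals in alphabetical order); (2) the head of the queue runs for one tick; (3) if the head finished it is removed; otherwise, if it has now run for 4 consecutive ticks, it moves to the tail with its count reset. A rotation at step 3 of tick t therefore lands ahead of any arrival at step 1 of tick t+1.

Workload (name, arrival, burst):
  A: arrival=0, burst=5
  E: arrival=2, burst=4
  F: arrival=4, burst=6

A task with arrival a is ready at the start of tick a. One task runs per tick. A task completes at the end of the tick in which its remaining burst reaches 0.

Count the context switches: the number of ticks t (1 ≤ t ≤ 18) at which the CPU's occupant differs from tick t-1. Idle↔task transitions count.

context switches = 4

t=0: queue=[A] q_used=0 → run A
t=1: queue=[A] q_used=1 → run A
t=2: queue=[A,E] q_used=2 → run A
t=3: queue=[A,E] q_used=3 → run A
t=4: queue=[E,A,F] q_used=0 → run E
t=5: queue=[E,A,F] q_used=1 → run E
t=6: queue=[E,A,F] q_used=2 → run E
t=7: queue=[E,A,F] q_used=3 → run E
t=8: queue=[A,F] q_used=0 → run A
t=9: queue=[F] q_used=0 → run F
t=10: queue=[F] q_used=1 → run F
t=11: queue=[F] q_used=2 → run F
t=12: queue=[F] q_used=3 → run F
t=13: queue=[F] q_used=0 → run F
t=14: queue=[F] q_used=1 → run F
t=15: (idle)
t=16: (idle)
t=17: (idle)
t=18: (idle)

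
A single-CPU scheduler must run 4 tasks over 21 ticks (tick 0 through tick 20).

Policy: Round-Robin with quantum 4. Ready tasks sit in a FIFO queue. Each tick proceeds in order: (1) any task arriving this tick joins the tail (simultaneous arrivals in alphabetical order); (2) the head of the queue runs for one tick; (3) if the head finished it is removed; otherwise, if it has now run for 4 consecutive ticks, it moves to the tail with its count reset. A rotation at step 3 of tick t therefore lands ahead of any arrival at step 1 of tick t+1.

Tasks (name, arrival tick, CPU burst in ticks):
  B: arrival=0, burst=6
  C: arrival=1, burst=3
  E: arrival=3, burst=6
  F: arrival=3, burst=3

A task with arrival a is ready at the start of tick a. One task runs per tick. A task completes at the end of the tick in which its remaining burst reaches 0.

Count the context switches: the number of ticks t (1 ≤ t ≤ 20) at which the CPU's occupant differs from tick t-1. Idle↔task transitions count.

context switches = 6

t=0: queue=[B] q_used=0 → run B
t=1: queue=[B,C] q_used=1 → run B
t=2: queue=[B,C] q_used=2 → run B
t=3: queue=[B,C,E,F] q_used=3 → run B
t=4: queue=[C,E,F,B] q_used=0 → run C
t=5: queue=[C,E,F,B] q_used=1 → run C
t=6: queue=[C,E,F,B] q_used=2 → run C
t=7: queue=[E,F,B] q_used=0 → run E
t=8: queue=[E,F,B] q_used=1 → run E
t=9: queue=[E,F,B] q_used=2 → run E
t=10: queue=[E,F,B] q_used=3 → run E
t=11: queue=[F,B,E] q_used=0 → run F
t=12: queue=[F,B,E] q_used=1 → run F
t=13: queue=[F,B,E] q_used=2 → run F
t=14: queue=[B,E] q_used=0 → run B
t=15: queue=[B,E] q_used=1 → run B
t=16: queue=[E] q_used=0 → run E
t=17: queue=[E] q_used=1 → run E
t=18: (idle)
t=19: (idle)
t=20: (idle)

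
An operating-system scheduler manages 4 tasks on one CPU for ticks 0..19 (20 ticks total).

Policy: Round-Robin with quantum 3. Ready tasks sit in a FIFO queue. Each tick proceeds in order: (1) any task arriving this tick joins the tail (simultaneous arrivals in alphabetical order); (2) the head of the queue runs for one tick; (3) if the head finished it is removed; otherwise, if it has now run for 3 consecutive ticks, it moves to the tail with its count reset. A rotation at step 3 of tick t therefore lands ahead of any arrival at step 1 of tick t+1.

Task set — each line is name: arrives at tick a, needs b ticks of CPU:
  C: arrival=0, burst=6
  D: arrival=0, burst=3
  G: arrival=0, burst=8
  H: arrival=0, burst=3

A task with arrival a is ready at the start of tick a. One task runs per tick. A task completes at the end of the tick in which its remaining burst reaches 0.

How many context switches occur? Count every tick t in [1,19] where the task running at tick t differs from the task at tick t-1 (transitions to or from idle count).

t=0: queue=[C,D,G,H] q_used=0 → run C
t=1: queue=[C,D,G,H] q_used=1 → run C
t=2: queue=[C,D,G,H] q_used=2 → run C
t=3: queue=[D,G,H,C] q_used=0 → run D
t=4: queue=[D,G,H,C] q_used=1 → run D
t=5: queue=[D,G,H,C] q_used=2 → run D
t=6: queue=[G,H,C] q_used=0 → run G
t=7: queue=[G,H,C] q_used=1 → run G
t=8: queue=[G,H,C] q_used=2 → run G
t=9: queue=[H,C,G] q_used=0 → run H
t=10: queue=[H,C,G] q_used=1 → run H
t=11: queue=[H,C,G] q_used=2 → run H
t=12: queue=[C,G] q_used=0 → run C
t=13: queue=[C,G] q_used=1 → run C
t=14: queue=[C,G] q_used=2 → run C
t=15: queue=[G] q_used=0 → run G
t=16: queue=[G] q_used=1 → run G
t=17: queue=[G] q_used=2 → run G
t=18: queue=[G] q_used=0 → run G
t=19: queue=[G] q_used=1 → run G

context switches = 5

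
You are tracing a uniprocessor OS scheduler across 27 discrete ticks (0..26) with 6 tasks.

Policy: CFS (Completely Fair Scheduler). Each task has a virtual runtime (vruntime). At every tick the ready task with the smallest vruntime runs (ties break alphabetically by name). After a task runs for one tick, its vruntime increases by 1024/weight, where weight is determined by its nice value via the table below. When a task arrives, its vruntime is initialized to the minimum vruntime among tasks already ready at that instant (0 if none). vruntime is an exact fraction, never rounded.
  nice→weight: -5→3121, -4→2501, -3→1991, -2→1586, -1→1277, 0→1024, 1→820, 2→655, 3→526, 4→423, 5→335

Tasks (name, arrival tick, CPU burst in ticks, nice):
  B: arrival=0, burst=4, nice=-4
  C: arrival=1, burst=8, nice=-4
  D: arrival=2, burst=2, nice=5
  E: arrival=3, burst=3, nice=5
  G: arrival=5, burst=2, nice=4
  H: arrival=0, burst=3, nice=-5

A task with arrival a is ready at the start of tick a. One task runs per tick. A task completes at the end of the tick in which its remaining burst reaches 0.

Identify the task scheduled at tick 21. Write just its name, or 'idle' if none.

running at tick 21 = E

t=0: vr[B=0 H=0] → run B
t=1: vr[B=1024/2501 C=0 H=0] → run C
t=2: vr[B=1024/2501 C=1024/2501 D=0 H=0] → run D
t=3: vr[B=1024/2501 C=1024/2501 D=1024/335 E=0 H=0] → run E
t=4: vr[B=1024/2501 C=1024/2501 D=1024/335 E=1024/335 H=0] → run H
t=5: vr[B=1024/2501 C=1024/2501 D=1024/335 E=1024/335 G=1024/3121 H=1024/3121] → run G
t=6: vr[B=1024/2501 C=1024/2501 D=1024/335 E=1024/335 G=3629056/1320183 H=1024/3121] → run H
t=7: vr[B=1024/2501 C=1024/2501 D=1024/335 E=1024/335 G=3629056/1320183 H=2048/3121] → run B
t=8: vr[B=2048/2501 C=1024/2501 D=1024/335 E=1024/335 G=3629056/1320183 H=2048/3121] → run C
t=9: vr[B=2048/2501 C=2048/2501 D=1024/335 E=1024/335 G=3629056/1320183 H=2048/3121] → run H
t=10: vr[B=2048/2501 C=2048/2501 D=1024/335 E=1024/335 G=3629056/1320183] → run B
t=11: vr[B=3072/2501 C=2048/2501 D=1024/335 E=1024/335 G=3629056/1320183] → run C
t=12: vr[B=3072/2501 C=3072/2501 D=1024/335 E=1024/335 G=3629056/1320183] → run B
t=13: vr[C=3072/2501 D=1024/335 E=1024/335 G=3629056/1320183] → run C
t=14: vr[C=4096/2501 D=1024/335 E=1024/335 G=3629056/1320183] → run C
t=15: vr[C=5120/2501 D=1024/335 E=1024/335 G=3629056/1320183] → run C
t=16: vr[C=6144/2501 D=1024/335 E=1024/335 G=3629056/1320183] → run C
t=17: vr[C=7168/2501 D=1024/335 E=1024/335 G=3629056/1320183] → run G
t=18: vr[C=7168/2501 D=1024/335 E=1024/335] → run C
t=19: vr[D=1024/335 E=1024/335] → run D
t=20: vr[E=1024/335] → run E
t=21: vr[E=2048/335] → run E
t=22: (idle)
t=23: (idle)
t=24: (idle)
t=25: (idle)
t=26: (idle)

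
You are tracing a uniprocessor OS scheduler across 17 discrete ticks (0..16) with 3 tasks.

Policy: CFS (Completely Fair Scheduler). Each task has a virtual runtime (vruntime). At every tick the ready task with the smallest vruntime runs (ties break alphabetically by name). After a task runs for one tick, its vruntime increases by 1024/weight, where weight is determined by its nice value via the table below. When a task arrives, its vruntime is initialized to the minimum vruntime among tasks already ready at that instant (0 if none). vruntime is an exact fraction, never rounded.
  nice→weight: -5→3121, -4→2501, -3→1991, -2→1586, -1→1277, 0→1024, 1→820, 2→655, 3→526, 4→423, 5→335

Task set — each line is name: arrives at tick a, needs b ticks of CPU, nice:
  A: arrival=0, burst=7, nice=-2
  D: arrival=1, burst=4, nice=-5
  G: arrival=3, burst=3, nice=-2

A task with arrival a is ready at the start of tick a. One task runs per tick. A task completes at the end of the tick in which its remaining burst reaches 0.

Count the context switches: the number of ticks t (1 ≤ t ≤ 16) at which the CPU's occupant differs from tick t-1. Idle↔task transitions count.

context switches = 10

t=0: vr[A=0] → run A
t=1: vr[A=512/793 D=512/793] → run A
t=2: vr[A=1024/793 D=512/793] → run D
t=3: vr[A=1024/793 D=2409984/2474953 G=2409984/2474953] → run D
t=4: vr[A=1024/793 D=3222016/2474953 G=2409984/2474953] → run G
t=5: vr[A=1024/793 D=3222016/2474953 G=4007936/2474953] → run A
t=6: vr[A=1536/793 D=3222016/2474953 G=4007936/2474953] → run D
t=7: vr[A=1536/793 D=4034048/2474953 G=4007936/2474953] → run G
t=8: vr[A=1536/793 D=4034048/2474953 G=5605888/2474953] → run D
t=9: vr[A=1536/793 G=5605888/2474953] → run A
t=10: vr[A=2048/793 G=5605888/2474953] → run G
t=11: vr[A=2048/793] → run A
t=12: vr[A=2560/793] → run A
t=13: vr[A=3072/793] → run A
t=14: (idle)
t=15: (idle)
t=16: (idle)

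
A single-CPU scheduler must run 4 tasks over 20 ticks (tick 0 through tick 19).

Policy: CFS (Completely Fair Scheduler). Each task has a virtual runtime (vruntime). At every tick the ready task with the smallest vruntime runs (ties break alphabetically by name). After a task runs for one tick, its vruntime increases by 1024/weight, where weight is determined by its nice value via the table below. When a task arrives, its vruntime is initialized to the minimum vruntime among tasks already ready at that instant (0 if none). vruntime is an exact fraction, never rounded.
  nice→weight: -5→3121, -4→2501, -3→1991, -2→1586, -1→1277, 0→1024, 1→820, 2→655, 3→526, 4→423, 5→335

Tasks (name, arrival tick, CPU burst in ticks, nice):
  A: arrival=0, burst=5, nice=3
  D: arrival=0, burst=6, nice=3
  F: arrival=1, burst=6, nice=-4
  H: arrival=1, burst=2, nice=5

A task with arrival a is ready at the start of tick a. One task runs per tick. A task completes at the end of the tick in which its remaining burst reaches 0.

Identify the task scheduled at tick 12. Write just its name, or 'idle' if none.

running at tick 12 = A

t=0: vr[A=0 D=0] → run A
t=1: vr[A=512/263 D=0 F=0 H=0] → run D
t=2: vr[A=512/263 D=512/263 F=0 H=0] → run F
t=3: vr[A=512/263 D=512/263 F=1024/2501 H=0] → run H
t=4: vr[A=512/263 D=512/263 F=1024/2501 H=1024/335] → run F
t=5: vr[A=512/263 D=512/263 F=2048/2501 H=1024/335] → run F
t=6: vr[A=512/263 D=512/263 F=3072/2501 H=1024/335] → run F
t=7: vr[A=512/263 D=512/263 F=4096/2501 H=1024/335] → run F
t=8: vr[A=512/263 D=512/263 F=5120/2501 H=1024/335] → run A
t=9: vr[A=1024/263 D=512/263 F=5120/2501 H=1024/335] → run D
t=10: vr[A=1024/263 D=1024/263 F=5120/2501 H=1024/335] → run F
t=11: vr[A=1024/263 D=1024/263 H=1024/335] → run H
t=12: vr[A=1024/263 D=1024/263] → run A
t=13: vr[A=1536/263 D=1024/263] → run D
t=14: vr[A=1536/263 D=1536/263] → run A
t=15: vr[A=2048/263 D=1536/263] → run D
t=16: vr[A=2048/263 D=2048/263] → run A
t=17: vr[D=2048/263] → run D
t=18: vr[D=2560/263] → run D
t=19: (idle)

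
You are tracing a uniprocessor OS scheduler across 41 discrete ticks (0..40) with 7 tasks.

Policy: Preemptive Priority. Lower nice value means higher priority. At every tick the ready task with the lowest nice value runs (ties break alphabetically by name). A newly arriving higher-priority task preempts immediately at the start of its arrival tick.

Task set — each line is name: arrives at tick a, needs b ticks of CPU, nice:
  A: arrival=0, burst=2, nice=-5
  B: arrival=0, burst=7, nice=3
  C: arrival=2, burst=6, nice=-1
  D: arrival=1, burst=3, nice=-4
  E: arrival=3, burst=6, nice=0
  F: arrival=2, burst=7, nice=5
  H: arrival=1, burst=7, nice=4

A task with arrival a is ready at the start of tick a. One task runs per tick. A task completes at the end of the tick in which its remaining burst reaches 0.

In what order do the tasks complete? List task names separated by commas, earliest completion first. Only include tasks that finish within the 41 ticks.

t=0: ready={A,B} → run A
t=1: ready={A,B,D,H} → run A
t=2: ready={B,C,D,F,H} → run D
t=3: ready={B,C,D,E,F,H} → run D
t=4: ready={B,C,D,E,F,H} → run D
t=5: ready={B,C,E,F,H} → run C
t=6: ready={B,C,E,F,H} → run C
t=7: ready={B,C,E,F,H} → run C
t=8: ready={B,C,E,F,H} → run C
t=9: ready={B,C,E,F,H} → run C
t=10: ready={B,C,E,F,H} → run C
t=11: ready={B,E,F,H} → run E
t=12: ready={B,E,F,H} → run E
t=13: ready={B,E,F,H} → run E
t=14: ready={B,E,F,H} → run E
t=15: ready={B,E,F,H} → run E
t=16: ready={B,E,F,H} → run E
t=17: ready={B,F,H} → run B
t=18: ready={B,F,H} → run B
t=19: ready={B,F,H} → run B
t=20: ready={B,F,H} → run B
t=21: ready={B,F,H} → run B
t=22: ready={B,F,H} → run B
t=23: ready={B,F,H} → run B
t=24: ready={F,H} → run H
t=25: ready={F,H} → run H
t=26: ready={F,H} → run H
t=27: ready={F,H} → run H
t=28: ready={F,H} → run H
t=29: ready={F,H} → run H
t=30: ready={F,H} → run H
t=31: ready={F} → run F
t=32: ready={F} → run F
t=33: ready={F} → run F
t=34: ready={F} → run F
t=35: ready={F} → run F
t=36: ready={F} → run F
t=37: ready={F} → run F
t=38: (idle)
t=39: (idle)
t=40: (idle)

completion order = A, D, C, E, B, H, F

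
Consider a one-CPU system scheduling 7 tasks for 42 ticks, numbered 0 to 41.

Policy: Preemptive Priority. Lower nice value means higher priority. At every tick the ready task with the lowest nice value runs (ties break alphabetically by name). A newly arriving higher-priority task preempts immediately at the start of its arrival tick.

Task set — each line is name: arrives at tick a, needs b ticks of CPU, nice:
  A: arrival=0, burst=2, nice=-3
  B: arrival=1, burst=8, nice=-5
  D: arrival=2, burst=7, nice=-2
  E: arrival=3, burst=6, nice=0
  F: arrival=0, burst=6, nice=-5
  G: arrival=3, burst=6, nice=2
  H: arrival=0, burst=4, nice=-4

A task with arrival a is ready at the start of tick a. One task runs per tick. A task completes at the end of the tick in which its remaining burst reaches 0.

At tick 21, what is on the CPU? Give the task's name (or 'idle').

t=0: ready={A,F,H} → run F
t=1: ready={A,B,F,H} → run B
t=2: ready={A,B,D,F,H} → run B
t=3: ready={A,B,D,E,F,G,H} → run B
t=4: ready={A,B,D,E,F,G,H} → run B
t=5: ready={A,B,D,E,F,G,H} → run B
t=6: ready={A,B,D,E,F,G,H} → run B
t=7: ready={A,B,D,E,F,G,H} → run B
t=8: ready={A,B,D,E,F,G,H} → run B
t=9: ready={A,D,E,F,G,H} → run F
t=10: ready={A,D,E,F,G,H} → run F
t=11: ready={A,D,E,F,G,H} → run F
t=12: ready={A,D,E,F,G,H} → run F
t=13: ready={A,D,E,F,G,H} → run F
t=14: ready={A,D,E,G,H} → run H
t=15: ready={A,D,E,G,H} → run H
t=16: ready={A,D,E,G,H} → run H
t=17: ready={A,D,E,G,H} → run H
t=18: ready={A,D,E,G} → run A
t=19: ready={A,D,E,G} → run A
t=20: ready={D,E,G} → run D
t=21: ready={D,E,G} → run D
t=22: ready={D,E,G} → run D
t=23: ready={D,E,G} → run D
t=24: ready={D,E,G} → run D
t=25: ready={D,E,G} → run D
t=26: ready={D,E,G} → run D
t=27: ready={E,G} → run E
t=28: ready={E,G} → run E
t=29: ready={E,G} → run E
t=30: ready={E,G} → run E
t=31: ready={E,G} → run E
t=32: ready={E,G} → run E
t=33: ready={G} → run G
t=34: ready={G} → run G
t=35: ready={G} → run G
t=36: ready={G} → run G
t=37: ready={G} → run G
t=38: ready={G} → run G
t=39: (idle)
t=40: (idle)
t=41: (idle)

running at tick 21 = D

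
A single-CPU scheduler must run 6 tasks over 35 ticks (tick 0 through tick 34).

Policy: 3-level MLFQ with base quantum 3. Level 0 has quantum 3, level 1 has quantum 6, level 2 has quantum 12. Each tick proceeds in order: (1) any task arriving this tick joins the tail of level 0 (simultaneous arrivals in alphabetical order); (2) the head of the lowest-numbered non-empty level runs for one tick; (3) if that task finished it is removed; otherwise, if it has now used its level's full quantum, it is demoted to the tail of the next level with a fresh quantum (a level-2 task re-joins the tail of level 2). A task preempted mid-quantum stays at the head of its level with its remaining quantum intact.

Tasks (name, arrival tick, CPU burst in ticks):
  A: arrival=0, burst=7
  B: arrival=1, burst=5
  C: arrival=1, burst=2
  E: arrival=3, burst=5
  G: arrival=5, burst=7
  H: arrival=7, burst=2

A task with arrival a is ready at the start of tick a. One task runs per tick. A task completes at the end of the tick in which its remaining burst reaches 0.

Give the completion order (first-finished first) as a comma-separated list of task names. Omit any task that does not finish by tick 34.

t=0: L0/L1/L2 = A/-/- → run A
t=1: L0/L1/L2 = ABC/-/- → run A
t=2: L0/L1/L2 = ABC/-/- → run A
t=3: L0/L1/L2 = BCE/A/- → run B
t=4: L0/L1/L2 = BCE/A/- → run B
t=5: L0/L1/L2 = BCEG/A/- → run B
t=6: L0/L1/L2 = CEG/AB/- → run C
t=7: L0/L1/L2 = CEGH/AB/- → run C
t=8: L0/L1/L2 = EGH/AB/- → run E
t=9: L0/L1/L2 = EGH/AB/- → run E
t=10: L0/L1/L2 = EGH/AB/- → run E
t=11: L0/L1/L2 = GH/ABE/- → run G
t=12: L0/L1/L2 = GH/ABE/- → run G
t=13: L0/L1/L2 = GH/ABE/- → run G
t=14: L0/L1/L2 = H/ABEG/- → run H
t=15: L0/L1/L2 = H/ABEG/- → run H
t=16: L0/L1/L2 = -/ABEG/- → run A
t=17: L0/L1/L2 = -/ABEG/- → run A
t=18: L0/L1/L2 = -/ABEG/- → run A
t=19: L0/L1/L2 = -/ABEG/- → run A
t=20: L0/L1/L2 = -/BEG/- → run B
t=21: L0/L1/L2 = -/BEG/- → run B
t=22: L0/L1/L2 = -/EG/- → run E
t=23: L0/L1/L2 = -/EG/- → run E
t=24: L0/L1/L2 = -/G/- → run G
t=25: L0/L1/L2 = -/G/- → run G
t=26: L0/L1/L2 = -/G/- → run G
t=27: L0/L1/L2 = -/G/- → run G
t=28: (idle)
t=29: (idle)
t=30: (idle)
t=31: (idle)
t=32: (idle)
t=33: (idle)
t=34: (idle)

completion order = C, H, A, B, E, G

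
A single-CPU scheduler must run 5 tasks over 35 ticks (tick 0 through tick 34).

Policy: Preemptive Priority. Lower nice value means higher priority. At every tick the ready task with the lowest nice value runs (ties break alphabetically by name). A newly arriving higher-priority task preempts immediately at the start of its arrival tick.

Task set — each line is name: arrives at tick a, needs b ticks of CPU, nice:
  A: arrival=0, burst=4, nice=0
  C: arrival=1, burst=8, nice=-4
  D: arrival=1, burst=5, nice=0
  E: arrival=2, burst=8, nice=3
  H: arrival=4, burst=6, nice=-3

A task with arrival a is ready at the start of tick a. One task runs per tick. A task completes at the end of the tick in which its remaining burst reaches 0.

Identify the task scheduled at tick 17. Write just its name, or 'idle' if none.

t=0: ready={A} → run A
t=1: ready={A,C,D} → run C
t=2: ready={A,C,D,E} → run C
t=3: ready={A,C,D,E} → run C
t=4: ready={A,C,D,E,H} → run C
t=5: ready={A,C,D,E,H} → run C
t=6: ready={A,C,D,E,H} → run C
t=7: ready={A,C,D,E,H} → run C
t=8: ready={A,C,D,E,H} → run C
t=9: ready={A,D,E,H} → run H
t=10: ready={A,D,E,H} → run H
t=11: ready={A,D,E,H} → run H
t=12: ready={A,D,E,H} → run H
t=13: ready={A,D,E,H} → run H
t=14: ready={A,D,E,H} → run H
t=15: ready={A,D,E} → run A
t=16: ready={A,D,E} → run A
t=17: ready={A,D,E} → run A
t=18: ready={D,E} → run D
t=19: ready={D,E} → run D
t=20: ready={D,E} → run D
t=21: ready={D,E} → run D
t=22: ready={D,E} → run D
t=23: ready={E} → run E
t=24: ready={E} → run E
t=25: ready={E} → run E
t=26: ready={E} → run E
t=27: ready={E} → run E
t=28: ready={E} → run E
t=29: ready={E} → run E
t=30: ready={E} → run E
t=31: (idle)
t=32: (idle)
t=33: (idle)
t=34: (idle)

running at tick 17 = A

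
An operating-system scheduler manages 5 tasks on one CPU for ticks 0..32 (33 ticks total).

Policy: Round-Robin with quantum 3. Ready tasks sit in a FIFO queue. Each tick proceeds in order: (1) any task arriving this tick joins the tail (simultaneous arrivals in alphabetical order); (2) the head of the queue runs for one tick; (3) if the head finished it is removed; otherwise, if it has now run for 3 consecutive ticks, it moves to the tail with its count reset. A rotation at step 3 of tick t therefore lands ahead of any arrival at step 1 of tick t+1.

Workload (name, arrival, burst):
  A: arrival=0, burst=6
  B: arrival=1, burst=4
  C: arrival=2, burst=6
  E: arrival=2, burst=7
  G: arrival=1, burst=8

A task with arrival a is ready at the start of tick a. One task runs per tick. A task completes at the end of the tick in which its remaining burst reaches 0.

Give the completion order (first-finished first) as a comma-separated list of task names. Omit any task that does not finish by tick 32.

completion order = A, B, C, G, E

t=0: queue=[A] q_used=0 → run A
t=1: queue=[A,B,G] q_used=1 → run A
t=2: queue=[A,B,G,C,E] q_used=2 → run A
t=3: queue=[B,G,C,E,A] q_used=0 → run B
t=4: queue=[B,G,C,E,A] q_used=1 → run B
t=5: queue=[B,G,C,E,A] q_used=2 → run B
t=6: queue=[G,C,E,A,B] q_used=0 → run G
t=7: queue=[G,C,E,A,B] q_used=1 → run G
t=8: queue=[G,C,E,A,B] q_used=2 → run G
t=9: queue=[C,E,A,B,G] q_used=0 → run C
t=10: queue=[C,E,A,B,G] q_used=1 → run C
t=11: queue=[C,E,A,B,G] q_used=2 → run C
t=12: queue=[E,A,B,G,C] q_used=0 → run E
t=13: queue=[E,A,B,G,C] q_used=1 → run E
t=14: queue=[E,A,B,G,C] q_used=2 → run E
t=15: queue=[A,B,G,C,E] q_used=0 → run A
t=16: queue=[A,B,G,C,E] q_used=1 → run A
t=17: queue=[A,B,G,C,E] q_used=2 → run A
t=18: queue=[B,G,C,E] q_used=0 → run B
t=19: queue=[G,C,E] q_used=0 → run G
t=20: queue=[G,C,E] q_used=1 → run G
t=21: queue=[G,C,E] q_used=2 → run G
t=22: queue=[C,E,G] q_used=0 → run C
t=23: queue=[C,E,G] q_used=1 → run C
t=24: queue=[C,E,G] q_used=2 → run C
t=25: queue=[E,G] q_used=0 → run E
t=26: queue=[E,G] q_used=1 → run E
t=27: queue=[E,G] q_used=2 → run E
t=28: queue=[G,E] q_used=0 → run G
t=29: queue=[G,E] q_used=1 → run G
t=30: queue=[E] q_used=0 → run E
t=31: (idle)
t=32: (idle)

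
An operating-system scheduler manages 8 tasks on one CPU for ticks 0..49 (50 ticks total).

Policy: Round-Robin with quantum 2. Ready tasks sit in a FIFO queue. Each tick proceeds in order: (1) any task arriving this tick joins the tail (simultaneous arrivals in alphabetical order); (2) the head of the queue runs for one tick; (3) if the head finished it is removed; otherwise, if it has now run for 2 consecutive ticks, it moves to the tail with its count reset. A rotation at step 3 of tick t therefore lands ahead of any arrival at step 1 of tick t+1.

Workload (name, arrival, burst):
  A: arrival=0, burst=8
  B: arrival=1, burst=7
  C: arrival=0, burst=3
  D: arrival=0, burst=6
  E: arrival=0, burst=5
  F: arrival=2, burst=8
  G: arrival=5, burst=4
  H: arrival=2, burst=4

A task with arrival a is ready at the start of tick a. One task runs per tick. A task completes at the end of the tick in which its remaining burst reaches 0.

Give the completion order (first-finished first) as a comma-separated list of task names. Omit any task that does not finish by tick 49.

completion order = C, H, G, D, E, A, B, F

t=0: queue=[A,C,D,E] q_used=0 → run A
t=1: queue=[A,C,D,E,B] q_used=1 → run A
t=2: queue=[C,D,E,B,A,F,H] q_used=0 → run C
t=3: queue=[C,D,E,B,A,F,H] q_used=1 → run C
t=4: queue=[D,E,B,A,F,H,C] q_used=0 → run D
t=5: queue=[D,E,B,A,F,H,C,G] q_used=1 → run D
t=6: queue=[E,B,A,F,H,C,G,D] q_used=0 → run E
t=7: queue=[E,B,A,F,H,C,G,D] q_used=1 → run E
t=8: queue=[B,A,F,H,C,G,D,E] q_used=0 → run B
t=9: queue=[B,A,F,H,C,G,D,E] q_used=1 → run B
t=10: queue=[A,F,H,C,G,D,E,B] q_used=0 → run A
t=11: queue=[A,F,H,C,G,D,E,B] q_used=1 → run A
t=12: queue=[F,H,C,G,D,E,B,A] q_used=0 → run F
t=13: queue=[F,H,C,G,D,E,B,A] q_used=1 → run F
t=14: queue=[H,C,G,D,E,B,A,F] q_used=0 → run H
t=15: queue=[H,C,G,D,E,B,A,F] q_used=1 → run H
t=16: queue=[C,G,D,E,B,A,F,H] q_used=0 → run C
t=17: queue=[G,D,E,B,A,F,H] q_used=0 → run G
t=18: queue=[G,D,E,B,A,F,H] q_used=1 → run G
t=19: queue=[D,E,B,A,F,H,G] q_used=0 → run D
t=20: queue=[D,E,B,A,F,H,G] q_used=1 → run D
t=21: queue=[E,B,A,F,H,G,D] q_used=0 → run E
t=22: queue=[E,B,A,F,H,G,D] q_used=1 → run E
t=23: queue=[B,A,F,H,G,D,E] q_used=0 → run B
t=24: queue=[B,A,F,H,G,D,E] q_used=1 → run B
t=25: queue=[A,F,H,G,D,E,B] q_used=0 → run A
t=26: queue=[A,F,H,G,D,E,B] q_used=1 → run A
t=27: queue=[F,H,G,D,E,B,A] q_used=0 → run F
t=28: queue=[F,H,G,D,E,B,A] q_used=1 → run F
t=29: queue=[H,G,D,E,B,A,F] q_used=0 → run H
t=30: queue=[H,G,D,E,B,A,F] q_used=1 → run H
t=31: queue=[G,D,E,B,A,F] q_used=0 → run G
t=32: queue=[G,D,E,B,A,F] q_used=1 → run G
t=33: queue=[D,E,B,A,F] q_used=0 → run D
t=34: queue=[D,E,B,A,F] q_used=1 → run D
t=35: queue=[E,B,A,F] q_used=0 → run E
t=36: queue=[B,A,F] q_used=0 → run B
t=37: queue=[B,A,F] q_used=1 → run B
t=38: queue=[A,F,B] q_used=0 → run A
t=39: queue=[A,F,B] q_used=1 → run A
t=40: queue=[F,B] q_used=0 → run F
t=41: queue=[F,B] q_used=1 → run F
t=42: queue=[B,F] q_used=0 → run B
t=43: queue=[F] q_used=0 → run F
t=44: queue=[F] q_used=1 → run F
t=45: (idle)
t=46: (idle)
t=47: (idle)
t=48: (idle)
t=49: (idle)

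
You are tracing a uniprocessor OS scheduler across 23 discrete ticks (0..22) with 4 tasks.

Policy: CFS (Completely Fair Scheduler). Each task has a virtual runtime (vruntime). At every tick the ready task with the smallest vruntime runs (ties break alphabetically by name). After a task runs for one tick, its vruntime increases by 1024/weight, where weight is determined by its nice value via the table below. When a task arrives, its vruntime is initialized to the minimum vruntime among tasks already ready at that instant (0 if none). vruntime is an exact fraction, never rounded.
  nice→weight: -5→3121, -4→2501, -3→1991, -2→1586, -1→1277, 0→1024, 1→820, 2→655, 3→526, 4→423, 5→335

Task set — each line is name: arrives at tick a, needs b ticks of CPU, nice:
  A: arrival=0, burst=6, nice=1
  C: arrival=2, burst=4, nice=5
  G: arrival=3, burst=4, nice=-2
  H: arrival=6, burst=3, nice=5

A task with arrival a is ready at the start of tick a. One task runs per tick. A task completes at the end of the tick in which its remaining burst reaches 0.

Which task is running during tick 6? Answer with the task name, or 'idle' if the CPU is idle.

t=0: vr[A=0] → run A
t=1: vr[A=256/205] → run A
t=2: vr[A=512/205 C=512/205] → run A
t=3: vr[A=768/205 C=512/205 G=512/205] → run C
t=4: vr[A=768/205 C=76288/13735 G=512/205] → run G
t=5: vr[A=768/205 C=76288/13735 G=510976/162565] → run G
t=6: vr[A=768/205 C=76288/13735 G=615936/162565 H=768/205] → run A
t=7: vr[A=1024/205 C=76288/13735 G=615936/162565 H=768/205] → run H
t=8: vr[A=1024/205 C=76288/13735 G=615936/162565 H=18688/2747] → run G
t=9: vr[A=1024/205 C=76288/13735 G=720896/162565 H=18688/2747] → run G
t=10: vr[A=1024/205 C=76288/13735 H=18688/2747] → run A
t=11: vr[A=256/41 C=76288/13735 H=18688/2747] → run C
t=12: vr[A=256/41 C=118272/13735 H=18688/2747] → run A
t=13: vr[C=118272/13735 H=18688/2747] → run H
t=14: vr[C=118272/13735 H=135424/13735] → run C
t=15: vr[C=160256/13735 H=135424/13735] → run H
t=16: vr[C=160256/13735] → run C
t=17: (idle)
t=18: (idle)
t=19: (idle)
t=20: (idle)
t=21: (idle)
t=22: (idle)

running at tick 6 = A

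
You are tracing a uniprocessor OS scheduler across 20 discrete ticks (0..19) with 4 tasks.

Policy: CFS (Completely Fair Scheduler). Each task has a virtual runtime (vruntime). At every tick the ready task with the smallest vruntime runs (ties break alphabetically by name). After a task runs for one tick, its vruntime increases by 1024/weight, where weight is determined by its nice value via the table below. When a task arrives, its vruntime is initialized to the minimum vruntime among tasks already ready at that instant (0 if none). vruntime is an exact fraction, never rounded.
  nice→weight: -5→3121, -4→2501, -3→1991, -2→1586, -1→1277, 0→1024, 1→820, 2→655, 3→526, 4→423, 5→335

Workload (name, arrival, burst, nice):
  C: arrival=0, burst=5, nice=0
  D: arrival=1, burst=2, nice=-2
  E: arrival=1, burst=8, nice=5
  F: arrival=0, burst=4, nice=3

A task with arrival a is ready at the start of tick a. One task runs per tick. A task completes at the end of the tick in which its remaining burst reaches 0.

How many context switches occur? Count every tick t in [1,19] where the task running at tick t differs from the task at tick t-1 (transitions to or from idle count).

context switches = 13

t=0: vr[C=0 F=0] → run C
t=1: vr[C=1 D=0 E=0 F=0] → run D
t=2: vr[C=1 D=512/793 E=0 F=0] → run E
t=3: vr[C=1 D=512/793 E=1024/335 F=0] → run F
t=4: vr[C=1 D=512/793 E=1024/335 F=512/263] → run D
t=5: vr[C=1 E=1024/335 F=512/263] → run C
t=6: vr[C=2 E=1024/335 F=512/263] → run F
t=7: vr[C=2 E=1024/335 F=1024/263] → run C
t=8: vr[C=3 E=1024/335 F=1024/263] → run C
t=9: vr[C=4 E=1024/335 F=1024/263] → run E
t=10: vr[C=4 E=2048/335 F=1024/263] → run F
t=11: vr[C=4 E=2048/335 F=1536/263] → run C
t=12: vr[E=2048/335 F=1536/263] → run F
t=13: vr[E=2048/335] → run E
t=14: vr[E=3072/335] → run E
t=15: vr[E=4096/335] → run E
t=16: vr[E=1024/67] → run E
t=17: vr[E=6144/335] → run E
t=18: vr[E=7168/335] → run E
t=19: (idle)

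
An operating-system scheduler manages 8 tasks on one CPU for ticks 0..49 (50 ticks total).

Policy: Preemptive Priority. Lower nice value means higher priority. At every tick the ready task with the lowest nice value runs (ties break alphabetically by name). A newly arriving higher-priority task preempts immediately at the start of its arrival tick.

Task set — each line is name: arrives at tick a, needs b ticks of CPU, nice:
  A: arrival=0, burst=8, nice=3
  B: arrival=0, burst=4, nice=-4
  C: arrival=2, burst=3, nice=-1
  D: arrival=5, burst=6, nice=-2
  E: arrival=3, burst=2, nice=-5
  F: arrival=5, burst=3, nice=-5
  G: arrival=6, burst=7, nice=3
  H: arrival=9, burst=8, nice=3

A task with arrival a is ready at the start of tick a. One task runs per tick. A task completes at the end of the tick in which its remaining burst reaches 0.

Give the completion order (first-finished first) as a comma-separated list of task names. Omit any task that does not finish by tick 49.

completion order = E, F, B, D, C, A, G, H

t=0: ready={A,B} → run B
t=1: ready={A,B} → run B
t=2: ready={A,B,C} → run B
t=3: ready={A,B,C,E} → run E
t=4: ready={A,B,C,E} → run E
t=5: ready={A,B,C,D,F} → run F
t=6: ready={A,B,C,D,F,G} → run F
t=7: ready={A,B,C,D,F,G} → run F
t=8: ready={A,B,C,D,G} → run B
t=9: ready={A,C,D,G,H} → run D
t=10: ready={A,C,D,G,H} → run D
t=11: ready={A,C,D,G,H} → run D
t=12: ready={A,C,D,G,H} → run D
t=13: ready={A,C,D,G,H} → run D
t=14: ready={A,C,D,G,H} → run D
t=15: ready={A,C,G,H} → run C
t=16: ready={A,C,G,H} → run C
t=17: ready={A,C,G,H} → run C
t=18: ready={A,G,H} → run A
t=19: ready={A,G,H} → run A
t=20: ready={A,G,H} → run A
t=21: ready={A,G,H} → run A
t=22: ready={A,G,H} → run A
t=23: ready={A,G,H} → run A
t=24: ready={A,G,H} → run A
t=25: ready={A,G,H} → run A
t=26: ready={G,H} → run G
t=27: ready={G,H} → run G
t=28: ready={G,H} → run G
t=29: ready={G,H} → run G
t=30: ready={G,H} → run G
t=31: ready={G,H} → run G
t=32: ready={G,H} → run G
t=33: ready={H} → run H
t=34: ready={H} → run H
t=35: ready={H} → run H
t=36: ready={H} → run H
t=37: ready={H} → run H
t=38: ready={H} → run H
t=39: ready={H} → run H
t=40: ready={H} → run H
t=41: (idle)
t=42: (idle)
t=43: (idle)
t=44: (idle)
t=45: (idle)
t=46: (idle)
t=47: (idle)
t=48: (idle)
t=49: (idle)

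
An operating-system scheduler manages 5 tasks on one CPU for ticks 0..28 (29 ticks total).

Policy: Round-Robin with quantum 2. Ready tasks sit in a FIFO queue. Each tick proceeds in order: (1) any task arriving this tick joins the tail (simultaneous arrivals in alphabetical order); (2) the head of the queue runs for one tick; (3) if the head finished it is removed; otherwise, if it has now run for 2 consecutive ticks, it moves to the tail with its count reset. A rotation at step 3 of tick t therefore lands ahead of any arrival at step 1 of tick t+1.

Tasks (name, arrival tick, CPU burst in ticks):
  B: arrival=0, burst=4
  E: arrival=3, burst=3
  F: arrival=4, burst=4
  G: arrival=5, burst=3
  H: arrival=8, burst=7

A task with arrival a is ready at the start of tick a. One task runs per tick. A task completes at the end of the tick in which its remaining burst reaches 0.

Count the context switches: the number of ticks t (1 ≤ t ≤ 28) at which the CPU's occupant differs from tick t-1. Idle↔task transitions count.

context switches = 9

t=0: queue=[B] q_used=0 → run B
t=1: queue=[B] q_used=1 → run B
t=2: queue=[B] q_used=0 → run B
t=3: queue=[B,E] q_used=1 → run B
t=4: queue=[E,F] q_used=0 → run E
t=5: queue=[E,F,G] q_used=1 → run E
t=6: queue=[F,G,E] q_used=0 → run F
t=7: queue=[F,G,E] q_used=1 → run F
t=8: queue=[G,E,F,H] q_used=0 → run G
t=9: queue=[G,E,F,H] q_used=1 → run G
t=10: queue=[E,F,H,G] q_used=0 → run E
t=11: queue=[F,H,G] q_used=0 → run F
t=12: queue=[F,H,G] q_used=1 → run F
t=13: queue=[H,G] q_used=0 → run H
t=14: queue=[H,G] q_used=1 → run H
t=15: queue=[G,H] q_used=0 → run G
t=16: queue=[H] q_used=0 → run H
t=17: queue=[H] q_used=1 → run H
t=18: queue=[H] q_used=0 → run H
t=19: queue=[H] q_used=1 → run H
t=20: queue=[H] q_used=0 → run H
t=21: (idle)
t=22: (idle)
t=23: (idle)
t=24: (idle)
t=25: (idle)
t=26: (idle)
t=27: (idle)
t=28: (idle)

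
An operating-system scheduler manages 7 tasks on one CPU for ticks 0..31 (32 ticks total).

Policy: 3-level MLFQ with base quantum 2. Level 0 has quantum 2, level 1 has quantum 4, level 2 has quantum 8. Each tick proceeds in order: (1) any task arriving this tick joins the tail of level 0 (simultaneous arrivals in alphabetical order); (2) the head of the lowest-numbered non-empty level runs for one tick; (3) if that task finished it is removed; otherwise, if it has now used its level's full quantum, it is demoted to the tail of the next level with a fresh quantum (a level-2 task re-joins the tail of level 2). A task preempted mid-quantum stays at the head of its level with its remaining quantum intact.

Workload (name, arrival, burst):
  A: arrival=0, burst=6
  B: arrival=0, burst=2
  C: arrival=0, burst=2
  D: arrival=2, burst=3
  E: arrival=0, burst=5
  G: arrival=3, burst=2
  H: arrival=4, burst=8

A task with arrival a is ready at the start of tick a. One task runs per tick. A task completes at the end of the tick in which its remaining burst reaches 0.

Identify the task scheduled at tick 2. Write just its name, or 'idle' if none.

t=0: L0/L1/L2 = ABCE/-/- → run A
t=1: L0/L1/L2 = ABCE/-/- → run A
t=2: L0/L1/L2 = BCED/A/- → run B
t=3: L0/L1/L2 = BCEDG/A/- → run B
t=4: L0/L1/L2 = CEDGH/A/- → run C
t=5: L0/L1/L2 = CEDGH/A/- → run C
t=6: L0/L1/L2 = EDGH/A/- → run E
t=7: L0/L1/L2 = EDGH/A/- → run E
t=8: L0/L1/L2 = DGH/AE/- → run D
t=9: L0/L1/L2 = DGH/AE/- → run D
t=10: L0/L1/L2 = GH/AED/- → run G
t=11: L0/L1/L2 = GH/AED/- → run G
t=12: L0/L1/L2 = H/AED/- → run H
t=13: L0/L1/L2 = H/AED/- → run H
t=14: L0/L1/L2 = -/AEDH/- → run A
t=15: L0/L1/L2 = -/AEDH/- → run A
t=16: L0/L1/L2 = -/AEDH/- → run A
t=17: L0/L1/L2 = -/AEDH/- → run A
t=18: L0/L1/L2 = -/EDH/- → run E
t=19: L0/L1/L2 = -/EDH/- → run E
t=20: L0/L1/L2 = -/EDH/- → run E
t=21: L0/L1/L2 = -/DH/- → run D
t=22: L0/L1/L2 = -/H/- → run H
t=23: L0/L1/L2 = -/H/- → run H
t=24: L0/L1/L2 = -/H/- → run H
t=25: L0/L1/L2 = -/H/- → run H
t=26: L0/L1/L2 = -/-/H → run H
t=27: L0/L1/L2 = -/-/H → run H
t=28: (idle)
t=29: (idle)
t=30: (idle)
t=31: (idle)

running at tick 2 = B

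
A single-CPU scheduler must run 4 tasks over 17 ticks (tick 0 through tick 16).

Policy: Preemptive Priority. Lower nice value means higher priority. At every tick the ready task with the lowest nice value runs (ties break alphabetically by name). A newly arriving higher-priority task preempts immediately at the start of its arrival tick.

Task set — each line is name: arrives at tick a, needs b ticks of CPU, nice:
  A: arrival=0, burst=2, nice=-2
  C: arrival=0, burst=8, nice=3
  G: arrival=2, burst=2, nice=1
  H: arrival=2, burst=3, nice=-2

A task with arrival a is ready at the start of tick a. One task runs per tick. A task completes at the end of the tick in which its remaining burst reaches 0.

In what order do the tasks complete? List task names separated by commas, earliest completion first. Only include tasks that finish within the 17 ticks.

t=0: ready={A,C} → run A
t=1: ready={A,C} → run A
t=2: ready={C,G,H} → run H
t=3: ready={C,G,H} → run H
t=4: ready={C,G,H} → run H
t=5: ready={C,G} → run G
t=6: ready={C,G} → run G
t=7: ready={C} → run C
t=8: ready={C} → run C
t=9: ready={C} → run C
t=10: ready={C} → run C
t=11: ready={C} → run C
t=12: ready={C} → run C
t=13: ready={C} → run C
t=14: ready={C} → run C
t=15: (idle)
t=16: (idle)

completion order = A, H, G, C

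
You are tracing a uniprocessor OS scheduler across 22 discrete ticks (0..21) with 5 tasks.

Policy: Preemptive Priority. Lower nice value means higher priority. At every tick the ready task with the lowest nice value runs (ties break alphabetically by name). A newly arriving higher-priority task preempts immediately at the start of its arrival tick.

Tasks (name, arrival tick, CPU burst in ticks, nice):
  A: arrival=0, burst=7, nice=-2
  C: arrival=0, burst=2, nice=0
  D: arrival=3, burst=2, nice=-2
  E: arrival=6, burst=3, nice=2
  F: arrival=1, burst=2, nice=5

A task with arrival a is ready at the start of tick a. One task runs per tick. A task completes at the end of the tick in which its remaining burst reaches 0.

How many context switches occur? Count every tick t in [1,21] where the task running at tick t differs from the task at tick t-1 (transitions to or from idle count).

t=0: ready={A,C} → run A
t=1: ready={A,C,F} → run A
t=2: ready={A,C,F} → run A
t=3: ready={A,C,D,F} → run A
t=4: ready={A,C,D,F} → run A
t=5: ready={A,C,D,F} → run A
t=6: ready={A,C,D,E,F} → run A
t=7: ready={C,D,E,F} → run D
t=8: ready={C,D,E,F} → run D
t=9: ready={C,E,F} → run C
t=10: ready={C,E,F} → run C
t=11: ready={E,F} → run E
t=12: ready={E,F} → run E
t=13: ready={E,F} → run E
t=14: ready={F} → run F
t=15: ready={F} → run F
t=16: (idle)
t=17: (idle)
t=18: (idle)
t=19: (idle)
t=20: (idle)
t=21: (idle)

context switches = 5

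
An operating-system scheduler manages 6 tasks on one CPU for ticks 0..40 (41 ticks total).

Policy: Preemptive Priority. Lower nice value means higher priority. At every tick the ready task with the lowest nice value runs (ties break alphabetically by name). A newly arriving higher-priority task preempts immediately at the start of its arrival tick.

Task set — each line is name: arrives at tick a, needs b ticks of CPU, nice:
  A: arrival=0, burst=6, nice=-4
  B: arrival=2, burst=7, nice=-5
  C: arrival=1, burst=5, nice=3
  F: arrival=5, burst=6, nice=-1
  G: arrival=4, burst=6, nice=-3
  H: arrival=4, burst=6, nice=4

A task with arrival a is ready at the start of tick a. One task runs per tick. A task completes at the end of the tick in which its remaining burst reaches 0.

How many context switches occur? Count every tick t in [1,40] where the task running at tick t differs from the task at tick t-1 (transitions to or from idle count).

t=0: ready={A} → run A
t=1: ready={A,C} → run A
t=2: ready={A,B,C} → run B
t=3: ready={A,B,C} → run B
t=4: ready={A,B,C,G,H} → run B
t=5: ready={A,B,C,F,G,H} → run B
t=6: ready={A,B,C,F,G,H} → run B
t=7: ready={A,B,C,F,G,H} → run B
t=8: ready={A,B,C,F,G,H} → run B
t=9: ready={A,C,F,G,H} → run A
t=10: ready={A,C,F,G,H} → run A
t=11: ready={A,C,F,G,H} → run A
t=12: ready={A,C,F,G,H} → run A
t=13: ready={C,F,G,H} → run G
t=14: ready={C,F,G,H} → run G
t=15: ready={C,F,G,H} → run G
t=16: ready={C,F,G,H} → run G
t=17: ready={C,F,G,H} → run G
t=18: ready={C,F,G,H} → run G
t=19: ready={C,F,H} → run F
t=20: ready={C,F,H} → run F
t=21: ready={C,F,H} → run F
t=22: ready={C,F,H} → run F
t=23: ready={C,F,H} → run F
t=24: ready={C,F,H} → run F
t=25: ready={C,H} → run C
t=26: ready={C,H} → run C
t=27: ready={C,H} → run C
t=28: ready={C,H} → run C
t=29: ready={C,H} → run C
t=30: ready={H} → run H
t=31: ready={H} → run H
t=32: ready={H} → run H
t=33: ready={H} → run H
t=34: ready={H} → run H
t=35: ready={H} → run H
t=36: (idle)
t=37: (idle)
t=38: (idle)
t=39: (idle)
t=40: (idle)

context switches = 7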